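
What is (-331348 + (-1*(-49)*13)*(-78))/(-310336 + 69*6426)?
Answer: -190517/66529 ≈ -2.8637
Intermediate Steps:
(-331348 + (-1*(-49)*13)*(-78))/(-310336 + 69*6426) = (-331348 + (49*13)*(-78))/(-310336 + 443394) = (-331348 + 637*(-78))/133058 = (-331348 - 49686)*(1/133058) = -381034*1/133058 = -190517/66529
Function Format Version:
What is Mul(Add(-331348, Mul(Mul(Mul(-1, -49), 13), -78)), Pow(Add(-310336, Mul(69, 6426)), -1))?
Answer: Rational(-190517, 66529) ≈ -2.8637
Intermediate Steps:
Mul(Add(-331348, Mul(Mul(Mul(-1, -49), 13), -78)), Pow(Add(-310336, Mul(69, 6426)), -1)) = Mul(Add(-331348, Mul(Mul(49, 13), -78)), Pow(Add(-310336, 443394), -1)) = Mul(Add(-331348, Mul(637, -78)), Pow(133058, -1)) = Mul(Add(-331348, -49686), Rational(1, 133058)) = Mul(-381034, Rational(1, 133058)) = Rational(-190517, 66529)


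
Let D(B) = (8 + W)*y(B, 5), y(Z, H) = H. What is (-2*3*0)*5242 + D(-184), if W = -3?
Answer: 25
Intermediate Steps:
D(B) = 25 (D(B) = (8 - 3)*5 = 5*5 = 25)
(-2*3*0)*5242 + D(-184) = (-2*3*0)*5242 + 25 = -6*0*5242 + 25 = 0*5242 + 25 = 0 + 25 = 25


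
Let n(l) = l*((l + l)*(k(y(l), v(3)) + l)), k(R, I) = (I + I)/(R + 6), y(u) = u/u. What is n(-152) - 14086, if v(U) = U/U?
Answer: -49171498/7 ≈ -7.0245e+6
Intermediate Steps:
v(U) = 1
y(u) = 1
k(R, I) = 2*I/(6 + R) (k(R, I) = (2*I)/(6 + R) = 2*I/(6 + R))
n(l) = 2*l²*(2/7 + l) (n(l) = l*((l + l)*(2*1/(6 + 1) + l)) = l*((2*l)*(2*1/7 + l)) = l*((2*l)*(2*1*(⅐) + l)) = l*((2*l)*(2/7 + l)) = l*(2*l*(2/7 + l)) = 2*l²*(2/7 + l))
n(-152) - 14086 = (-152)²*(4/7 + 2*(-152)) - 14086 = 23104*(4/7 - 304) - 14086 = 23104*(-2124/7) - 14086 = -49072896/7 - 14086 = -49171498/7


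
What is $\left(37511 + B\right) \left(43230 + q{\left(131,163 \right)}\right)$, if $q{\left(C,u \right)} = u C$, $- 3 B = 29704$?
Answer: $\frac{5349345307}{3} \approx 1.7831 \cdot 10^{9}$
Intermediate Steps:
$B = - \frac{29704}{3}$ ($B = \left(- \frac{1}{3}\right) 29704 = - \frac{29704}{3} \approx -9901.3$)
$q{\left(C,u \right)} = C u$
$\left(37511 + B\right) \left(43230 + q{\left(131,163 \right)}\right) = \left(37511 - \frac{29704}{3}\right) \left(43230 + 131 \cdot 163\right) = \frac{82829 \left(43230 + 21353\right)}{3} = \frac{82829}{3} \cdot 64583 = \frac{5349345307}{3}$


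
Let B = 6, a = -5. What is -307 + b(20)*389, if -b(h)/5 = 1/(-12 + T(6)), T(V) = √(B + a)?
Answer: -1432/11 ≈ -130.18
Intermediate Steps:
T(V) = 1 (T(V) = √(6 - 5) = √1 = 1)
b(h) = 5/11 (b(h) = -5/(-12 + 1) = -5/(-11) = -5*(-1/11) = 5/11)
-307 + b(20)*389 = -307 + (5/11)*389 = -307 + 1945/11 = -1432/11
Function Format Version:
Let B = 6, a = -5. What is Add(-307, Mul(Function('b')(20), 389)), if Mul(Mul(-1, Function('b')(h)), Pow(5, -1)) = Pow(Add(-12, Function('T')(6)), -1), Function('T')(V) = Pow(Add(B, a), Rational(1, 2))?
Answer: Rational(-1432, 11) ≈ -130.18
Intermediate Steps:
Function('T')(V) = 1 (Function('T')(V) = Pow(Add(6, -5), Rational(1, 2)) = Pow(1, Rational(1, 2)) = 1)
Function('b')(h) = Rational(5, 11) (Function('b')(h) = Mul(-5, Pow(Add(-12, 1), -1)) = Mul(-5, Pow(-11, -1)) = Mul(-5, Rational(-1, 11)) = Rational(5, 11))
Add(-307, Mul(Function('b')(20), 389)) = Add(-307, Mul(Rational(5, 11), 389)) = Add(-307, Rational(1945, 11)) = Rational(-1432, 11)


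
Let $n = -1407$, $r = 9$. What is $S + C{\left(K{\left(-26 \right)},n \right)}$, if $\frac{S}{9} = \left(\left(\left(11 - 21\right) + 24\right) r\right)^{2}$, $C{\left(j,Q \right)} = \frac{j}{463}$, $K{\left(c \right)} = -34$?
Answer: $\frac{66155258}{463} \approx 1.4288 \cdot 10^{5}$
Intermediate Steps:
$C{\left(j,Q \right)} = \frac{j}{463}$ ($C{\left(j,Q \right)} = j \frac{1}{463} = \frac{j}{463}$)
$S = 142884$ ($S = 9 \left(\left(\left(11 - 21\right) + 24\right) 9\right)^{2} = 9 \left(\left(-10 + 24\right) 9\right)^{2} = 9 \left(14 \cdot 9\right)^{2} = 9 \cdot 126^{2} = 9 \cdot 15876 = 142884$)
$S + C{\left(K{\left(-26 \right)},n \right)} = 142884 + \frac{1}{463} \left(-34\right) = 142884 - \frac{34}{463} = \frac{66155258}{463}$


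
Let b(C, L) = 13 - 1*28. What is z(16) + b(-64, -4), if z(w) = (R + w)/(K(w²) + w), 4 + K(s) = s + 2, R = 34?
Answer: -400/27 ≈ -14.815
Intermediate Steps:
K(s) = -2 + s (K(s) = -4 + (s + 2) = -4 + (2 + s) = -2 + s)
z(w) = (34 + w)/(-2 + w + w²) (z(w) = (34 + w)/((-2 + w²) + w) = (34 + w)/(-2 + w + w²))
b(C, L) = -15 (b(C, L) = 13 - 28 = -15)
z(16) + b(-64, -4) = (34 + 16)/(-2 + 16 + 16²) - 15 = 50/(-2 + 16 + 256) - 15 = 50/270 - 15 = (1/270)*50 - 15 = 5/27 - 15 = -400/27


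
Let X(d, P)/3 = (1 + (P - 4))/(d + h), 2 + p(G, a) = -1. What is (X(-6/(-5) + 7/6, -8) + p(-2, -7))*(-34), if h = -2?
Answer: 3162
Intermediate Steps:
p(G, a) = -3 (p(G, a) = -2 - 1 = -3)
X(d, P) = 3*(-3 + P)/(-2 + d) (X(d, P) = 3*((1 + (P - 4))/(d - 2)) = 3*((1 + (-4 + P))/(-2 + d)) = 3*((-3 + P)/(-2 + d)) = 3*(-3 + P)/(-2 + d))
(X(-6/(-5) + 7/6, -8) + p(-2, -7))*(-34) = (3*(-3 - 8)/(-2 + (-6/(-5) + 7/6)) - 3)*(-34) = (3*(-11)/(-2 + (-6*(-⅕) + 7*(⅙))) - 3)*(-34) = (3*(-11)/(-2 + (6/5 + 7/6)) - 3)*(-34) = (3*(-11)/(-2 + 71/30) - 3)*(-34) = (3*(-11)/(11/30) - 3)*(-34) = (3*(30/11)*(-11) - 3)*(-34) = (-90 - 3)*(-34) = -93*(-34) = 3162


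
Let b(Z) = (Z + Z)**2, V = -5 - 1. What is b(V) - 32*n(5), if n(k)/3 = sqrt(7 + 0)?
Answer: 144 - 96*sqrt(7) ≈ -109.99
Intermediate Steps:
V = -6
b(Z) = 4*Z**2 (b(Z) = (2*Z)**2 = 4*Z**2)
n(k) = 3*sqrt(7) (n(k) = 3*sqrt(7 + 0) = 3*sqrt(7))
b(V) - 32*n(5) = 4*(-6)**2 - 96*sqrt(7) = 4*36 - 96*sqrt(7) = 144 - 96*sqrt(7)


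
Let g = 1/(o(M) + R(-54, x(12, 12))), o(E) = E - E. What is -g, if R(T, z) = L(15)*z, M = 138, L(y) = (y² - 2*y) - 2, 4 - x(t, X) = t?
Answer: 1/1544 ≈ 0.00064767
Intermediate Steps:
x(t, X) = 4 - t
L(y) = -2 + y² - 2*y
o(E) = 0
R(T, z) = 193*z (R(T, z) = (-2 + 15² - 2*15)*z = (-2 + 225 - 30)*z = 193*z)
g = -1/1544 (g = 1/(0 + 193*(4 - 1*12)) = 1/(0 + 193*(4 - 12)) = 1/(0 + 193*(-8)) = 1/(0 - 1544) = 1/(-1544) = -1/1544 ≈ -0.00064767)
-g = -1*(-1/1544) = 1/1544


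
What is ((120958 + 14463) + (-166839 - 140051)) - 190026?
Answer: -361495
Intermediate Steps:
((120958 + 14463) + (-166839 - 140051)) - 190026 = (135421 - 306890) - 190026 = -171469 - 190026 = -361495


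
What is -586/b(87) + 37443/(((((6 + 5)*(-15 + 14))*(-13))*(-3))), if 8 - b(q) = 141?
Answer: -1576175/19019 ≈ -82.874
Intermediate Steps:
b(q) = -133 (b(q) = 8 - 1*141 = 8 - 141 = -133)
-586/b(87) + 37443/(((((6 + 5)*(-15 + 14))*(-13))*(-3))) = -586/(-133) + 37443/(((((6 + 5)*(-15 + 14))*(-13))*(-3))) = -586*(-1/133) + 37443/((((11*(-1))*(-13))*(-3))) = 586/133 + 37443/((-11*(-13)*(-3))) = 586/133 + 37443/((143*(-3))) = 586/133 + 37443/(-429) = 586/133 + 37443*(-1/429) = 586/133 - 12481/143 = -1576175/19019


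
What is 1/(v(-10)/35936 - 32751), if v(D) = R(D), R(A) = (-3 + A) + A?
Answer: -35936/1176939959 ≈ -3.0533e-5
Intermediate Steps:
R(A) = -3 + 2*A
v(D) = -3 + 2*D
1/(v(-10)/35936 - 32751) = 1/((-3 + 2*(-10))/35936 - 32751) = 1/((-3 - 20)*(1/35936) - 32751) = 1/(-23*1/35936 - 32751) = 1/(-23/35936 - 32751) = 1/(-1176939959/35936) = -35936/1176939959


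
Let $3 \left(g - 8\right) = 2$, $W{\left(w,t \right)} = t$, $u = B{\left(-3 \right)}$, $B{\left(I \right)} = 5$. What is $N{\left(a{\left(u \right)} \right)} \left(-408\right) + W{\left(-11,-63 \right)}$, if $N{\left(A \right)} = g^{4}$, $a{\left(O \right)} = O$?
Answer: $- \frac{62150437}{27} \approx -2.3019 \cdot 10^{6}$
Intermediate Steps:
$u = 5$
$g = \frac{26}{3}$ ($g = 8 + \frac{1}{3} \cdot 2 = 8 + \frac{2}{3} = \frac{26}{3} \approx 8.6667$)
$N{\left(A \right)} = \frac{456976}{81}$ ($N{\left(A \right)} = \left(\frac{26}{3}\right)^{4} = \frac{456976}{81}$)
$N{\left(a{\left(u \right)} \right)} \left(-408\right) + W{\left(-11,-63 \right)} = \frac{456976}{81} \left(-408\right) - 63 = - \frac{62148736}{27} - 63 = - \frac{62150437}{27}$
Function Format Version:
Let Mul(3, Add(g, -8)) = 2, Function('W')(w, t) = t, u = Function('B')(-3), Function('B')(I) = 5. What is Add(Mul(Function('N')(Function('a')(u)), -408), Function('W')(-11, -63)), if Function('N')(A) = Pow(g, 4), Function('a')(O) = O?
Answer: Rational(-62150437, 27) ≈ -2.3019e+6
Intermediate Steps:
u = 5
g = Rational(26, 3) (g = Add(8, Mul(Rational(1, 3), 2)) = Add(8, Rational(2, 3)) = Rational(26, 3) ≈ 8.6667)
Function('N')(A) = Rational(456976, 81) (Function('N')(A) = Pow(Rational(26, 3), 4) = Rational(456976, 81))
Add(Mul(Function('N')(Function('a')(u)), -408), Function('W')(-11, -63)) = Add(Mul(Rational(456976, 81), -408), -63) = Add(Rational(-62148736, 27), -63) = Rational(-62150437, 27)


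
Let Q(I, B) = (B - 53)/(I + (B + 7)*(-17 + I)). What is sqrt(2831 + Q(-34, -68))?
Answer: 3*sqrt(2978148298)/3077 ≈ 53.207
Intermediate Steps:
Q(I, B) = (-53 + B)/(I + (-17 + I)*(7 + B)) (Q(I, B) = (-53 + B)/(I + (7 + B)*(-17 + I)) = (-53 + B)/(I + (-17 + I)*(7 + B)))
sqrt(2831 + Q(-34, -68)) = sqrt(2831 + (-53 - 68)/(-119 - 17*(-68) + 8*(-34) - 68*(-34))) = sqrt(2831 - 121/(-119 + 1156 - 272 + 2312)) = sqrt(2831 - 121/3077) = sqrt(8710866/3077) = 3*sqrt(2978148298)/3077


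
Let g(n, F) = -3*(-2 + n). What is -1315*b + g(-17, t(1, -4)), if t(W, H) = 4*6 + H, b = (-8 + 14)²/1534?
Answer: 20049/767 ≈ 26.139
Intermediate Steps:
b = 18/767 (b = 6²*(1/1534) = 36*(1/1534) = 18/767 ≈ 0.023468)
t(W, H) = 24 + H
g(n, F) = 6 - 3*n
-1315*b + g(-17, t(1, -4)) = -1315*18/767 + (6 - 3*(-17)) = -23670/767 + (6 + 51) = -23670/767 + 57 = 20049/767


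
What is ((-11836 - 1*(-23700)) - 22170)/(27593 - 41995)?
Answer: 5153/7201 ≈ 0.71560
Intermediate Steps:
((-11836 - 1*(-23700)) - 22170)/(27593 - 41995) = ((-11836 + 23700) - 22170)/(-14402) = (11864 - 22170)*(-1/14402) = -10306*(-1/14402) = 5153/7201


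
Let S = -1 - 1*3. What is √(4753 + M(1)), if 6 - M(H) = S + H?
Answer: √4762 ≈ 69.007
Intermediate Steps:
S = -4 (S = -1 - 3 = -4)
M(H) = 10 - H (M(H) = 6 - (-4 + H) = 6 + (4 - H) = 10 - H)
√(4753 + M(1)) = √(4753 + (10 - 1*1)) = √(4753 + (10 - 1)) = √(4753 + 9) = √4762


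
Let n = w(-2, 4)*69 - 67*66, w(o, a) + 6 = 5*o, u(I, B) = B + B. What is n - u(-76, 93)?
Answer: -5712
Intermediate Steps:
u(I, B) = 2*B
w(o, a) = -6 + 5*o
n = -5526 (n = (-6 + 5*(-2))*69 - 67*66 = (-6 - 10)*69 - 4422 = -16*69 - 4422 = -1104 - 4422 = -5526)
n - u(-76, 93) = -5526 - 2*93 = -5526 - 1*186 = -5526 - 186 = -5712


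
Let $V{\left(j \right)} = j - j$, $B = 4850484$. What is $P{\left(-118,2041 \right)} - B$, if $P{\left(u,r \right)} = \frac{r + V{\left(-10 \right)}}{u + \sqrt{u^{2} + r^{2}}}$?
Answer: $- \frac{9899837726}{2041} + \frac{\sqrt{4179605}}{2041} \approx -4.8505 \cdot 10^{6}$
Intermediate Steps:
$V{\left(j \right)} = 0$
$P{\left(u,r \right)} = \frac{r}{u + \sqrt{r^{2} + u^{2}}}$ ($P{\left(u,r \right)} = \frac{r + 0}{u + \sqrt{u^{2} + r^{2}}} = \frac{r}{u + \sqrt{r^{2} + u^{2}}}$)
$P{\left(-118,2041 \right)} - B = \frac{2041}{-118 + \sqrt{2041^{2} + \left(-118\right)^{2}}} - 4850484 = \frac{2041}{-118 + \sqrt{4165681 + 13924}} - 4850484 = \frac{2041}{-118 + \sqrt{4179605}} - 4850484 = -4850484 + \frac{2041}{-118 + \sqrt{4179605}}$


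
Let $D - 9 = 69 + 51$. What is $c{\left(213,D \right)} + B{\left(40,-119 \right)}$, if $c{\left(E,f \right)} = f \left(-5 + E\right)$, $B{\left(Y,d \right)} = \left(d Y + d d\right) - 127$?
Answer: $36106$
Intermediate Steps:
$B{\left(Y,d \right)} = -127 + d^{2} + Y d$ ($B{\left(Y,d \right)} = \left(Y d + d^{2}\right) - 127 = \left(d^{2} + Y d\right) - 127 = -127 + d^{2} + Y d$)
$D = 129$ ($D = 9 + \left(69 + 51\right) = 9 + 120 = 129$)
$c{\left(213,D \right)} + B{\left(40,-119 \right)} = 129 \left(-5 + 213\right) + \left(-127 + \left(-119\right)^{2} + 40 \left(-119\right)\right) = 129 \cdot 208 - -9274 = 26832 + 9274 = 36106$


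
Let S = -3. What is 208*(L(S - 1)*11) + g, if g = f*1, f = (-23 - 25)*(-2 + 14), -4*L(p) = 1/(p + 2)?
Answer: -290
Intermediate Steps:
L(p) = -1/(4*(2 + p)) (L(p) = -1/(4*(p + 2)) = -1/(4*(2 + p)))
f = -576 (f = -48*12 = -576)
g = -576 (g = -576*1 = -576)
208*(L(S - 1)*11) + g = 208*(-1/(8 + 4*(-3 - 1))*11) - 576 = 208*(-1/(8 + 4*(-4))*11) - 576 = 208*(-1/(8 - 16)*11) - 576 = 208*(-1/(-8)*11) - 576 = 208*(-1*(-⅛)*11) - 576 = 208*((⅛)*11) - 576 = 208*(11/8) - 576 = 286 - 576 = -290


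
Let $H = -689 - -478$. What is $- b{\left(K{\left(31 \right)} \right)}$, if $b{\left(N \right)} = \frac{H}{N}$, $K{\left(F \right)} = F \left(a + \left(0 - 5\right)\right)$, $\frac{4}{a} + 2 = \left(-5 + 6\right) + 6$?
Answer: $- \frac{1055}{651} \approx -1.6206$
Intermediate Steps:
$H = -211$ ($H = -689 + 478 = -211$)
$a = \frac{4}{5}$ ($a = \frac{4}{-2 + \left(\left(-5 + 6\right) + 6\right)} = \frac{4}{-2 + \left(1 + 6\right)} = \frac{4}{-2 + 7} = \frac{4}{5} \approx 0.8$)
$K{\left(F \right)} = - \frac{21 F}{5}$ ($K{\left(F \right)} = F \left(\frac{4}{5} + \left(0 - 5\right)\right) = F \left(\frac{4}{5} - 5\right) = F \left(- \frac{21}{5}\right) = - \frac{21 F}{5}$)
$b{\left(N \right)} = - \frac{211}{N}$
$- b{\left(K{\left(31 \right)} \right)} = - \frac{-211}{\left(- \frac{21}{5}\right) 31} = - \frac{-211}{- \frac{651}{5}} = - \frac{\left(-211\right) \left(-5\right)}{651} = \left(-1\right) \frac{1055}{651} = - \frac{1055}{651}$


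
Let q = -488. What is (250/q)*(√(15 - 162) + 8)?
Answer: -250/61 - 875*I*√3/244 ≈ -4.0984 - 6.2113*I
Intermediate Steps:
(250/q)*(√(15 - 162) + 8) = (250/(-488))*(√(15 - 162) + 8) = (250*(-1/488))*(√(-147) + 8) = -125*(7*I*√3 + 8)/244 = -125*(8 + 7*I*√3)/244 = -250/61 - 875*I*√3/244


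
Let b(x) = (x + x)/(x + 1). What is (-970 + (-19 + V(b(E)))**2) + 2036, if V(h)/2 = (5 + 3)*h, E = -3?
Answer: 1907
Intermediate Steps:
b(x) = 2*x/(1 + x) (b(x) = (2*x)/(1 + x) = 2*x/(1 + x))
V(h) = 16*h (V(h) = 2*((5 + 3)*h) = 2*(8*h) = 16*h)
(-970 + (-19 + V(b(E)))**2) + 2036 = (-970 + (-19 + 16*(2*(-3)/(1 - 3)))**2) + 2036 = (-970 + (-19 + 16*(2*(-3)/(-2)))**2) + 2036 = (-970 + (-19 + 16*(2*(-3)*(-1/2)))**2) + 2036 = (-970 + (-19 + 16*3)**2) + 2036 = (-970 + (-19 + 48)**2) + 2036 = (-970 + 29**2) + 2036 = (-970 + 841) + 2036 = -129 + 2036 = 1907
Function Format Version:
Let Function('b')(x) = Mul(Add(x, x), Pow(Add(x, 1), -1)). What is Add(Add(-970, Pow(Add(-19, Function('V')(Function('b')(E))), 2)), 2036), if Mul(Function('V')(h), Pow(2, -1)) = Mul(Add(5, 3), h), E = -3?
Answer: 1907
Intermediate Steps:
Function('b')(x) = Mul(2, x, Pow(Add(1, x), -1)) (Function('b')(x) = Mul(Mul(2, x), Pow(Add(1, x), -1)) = Mul(2, x, Pow(Add(1, x), -1)))
Function('V')(h) = Mul(16, h) (Function('V')(h) = Mul(2, Mul(Add(5, 3), h)) = Mul(2, Mul(8, h)) = Mul(16, h))
Add(Add(-970, Pow(Add(-19, Function('V')(Function('b')(E))), 2)), 2036) = Add(Add(-970, Pow(Add(-19, Mul(16, Mul(2, -3, Pow(Add(1, -3), -1)))), 2)), 2036) = Add(Add(-970, Pow(Add(-19, Mul(16, Mul(2, -3, Pow(-2, -1)))), 2)), 2036) = Add(Add(-970, Pow(Add(-19, Mul(16, Mul(2, -3, Rational(-1, 2)))), 2)), 2036) = Add(Add(-970, Pow(Add(-19, Mul(16, 3)), 2)), 2036) = Add(Add(-970, Pow(Add(-19, 48), 2)), 2036) = Add(Add(-970, Pow(29, 2)), 2036) = Add(Add(-970, 841), 2036) = Add(-129, 2036) = 1907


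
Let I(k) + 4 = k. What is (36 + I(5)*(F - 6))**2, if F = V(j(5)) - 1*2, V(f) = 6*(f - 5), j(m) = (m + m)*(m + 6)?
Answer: 432964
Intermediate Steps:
I(k) = -4 + k
j(m) = 2*m*(6 + m) (j(m) = (2*m)*(6 + m) = 2*m*(6 + m))
V(f) = -30 + 6*f (V(f) = 6*(-5 + f) = -30 + 6*f)
F = 628 (F = (-30 + 6*(2*5*(6 + 5))) - 1*2 = (-30 + 6*(2*5*11)) - 2 = (-30 + 6*110) - 2 = (-30 + 660) - 2 = 630 - 2 = 628)
(36 + I(5)*(F - 6))**2 = (36 + (-4 + 5)*(628 - 6))**2 = (36 + 1*622)**2 = (36 + 622)**2 = 658**2 = 432964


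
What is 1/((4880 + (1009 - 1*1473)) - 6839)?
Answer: -1/2423 ≈ -0.00041271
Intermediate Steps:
1/((4880 + (1009 - 1*1473)) - 6839) = 1/((4880 + (1009 - 1473)) - 6839) = 1/((4880 - 464) - 6839) = 1/(4416 - 6839) = 1/(-2423) = -1/2423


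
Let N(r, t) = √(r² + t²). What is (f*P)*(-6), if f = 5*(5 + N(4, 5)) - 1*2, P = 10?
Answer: -1380 - 300*√41 ≈ -3300.9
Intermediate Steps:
f = 23 + 5*√41 (f = 5*(5 + √(4² + 5²)) - 1*2 = 5*(5 + √(16 + 25)) - 2 = 5*(5 + √41) - 2 = (25 + 5*√41) - 2 = 23 + 5*√41 ≈ 55.016)
(f*P)*(-6) = ((23 + 5*√41)*10)*(-6) = (230 + 50*√41)*(-6) = -1380 - 300*√41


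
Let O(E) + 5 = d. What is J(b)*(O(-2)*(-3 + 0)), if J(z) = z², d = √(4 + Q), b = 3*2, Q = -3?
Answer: 432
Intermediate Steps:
b = 6
d = 1 (d = √(4 - 3) = √1 = 1)
O(E) = -4 (O(E) = -5 + 1 = -4)
J(b)*(O(-2)*(-3 + 0)) = 6²*(-4*(-3 + 0)) = 36*(-4*(-3)) = 36*12 = 432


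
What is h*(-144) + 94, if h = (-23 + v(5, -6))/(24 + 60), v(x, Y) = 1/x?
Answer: 4658/35 ≈ 133.09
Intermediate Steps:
h = -19/70 (h = (-23 + 1/5)/(24 + 60) = (-23 + ⅕)/84 = -114/5*1/84 = -19/70 ≈ -0.27143)
h*(-144) + 94 = -19/70*(-144) + 94 = 1368/35 + 94 = 4658/35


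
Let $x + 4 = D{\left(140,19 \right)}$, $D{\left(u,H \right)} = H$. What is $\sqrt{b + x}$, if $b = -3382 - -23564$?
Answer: $\sqrt{20197} \approx 142.12$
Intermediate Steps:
$b = 20182$ ($b = -3382 + 23564 = 20182$)
$x = 15$ ($x = -4 + 19 = 15$)
$\sqrt{b + x} = \sqrt{20182 + 15} = \sqrt{20197}$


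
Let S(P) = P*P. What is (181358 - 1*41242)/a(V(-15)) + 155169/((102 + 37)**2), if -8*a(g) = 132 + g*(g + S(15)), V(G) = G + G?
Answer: 11272353115/55238739 ≈ 204.07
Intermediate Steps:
S(P) = P**2
V(G) = 2*G
a(g) = -33/2 - g*(225 + g)/8 (a(g) = -(132 + g*(g + 15**2))/8 = -(132 + g*(g + 225))/8 = -(132 + g*(225 + g))/8 = -33/2 - g*(225 + g)/8)
(181358 - 1*41242)/a(V(-15)) + 155169/((102 + 37)**2) = (181358 - 1*41242)/(-33/2 - 225*(-15)/4 - (2*(-15))**2/8) + 155169/((102 + 37)**2) = (181358 - 41242)/(-33/2 - 225/8*(-30) - 1/8*(-30)**2) + 155169/(139**2) = 140116/(-33/2 + 3375/4 - 1/8*900) + 155169/19321 = 140116/(-33/2 + 3375/4 - 225/2) + 155169*(1/19321) = 140116/(2859/4) + 155169/19321 = 140116*(4/2859) + 155169/19321 = 560464/2859 + 155169/19321 = 11272353115/55238739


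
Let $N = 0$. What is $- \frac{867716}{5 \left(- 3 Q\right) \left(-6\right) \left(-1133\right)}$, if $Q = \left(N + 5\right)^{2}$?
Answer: $\frac{433858}{1274625} \approx 0.34038$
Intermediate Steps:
$Q = 25$ ($Q = \left(0 + 5\right)^{2} = 5^{2} = 25$)
$- \frac{867716}{5 \left(- 3 Q\right) \left(-6\right) \left(-1133\right)} = - \frac{867716}{5 \left(\left(-3\right) 25\right) \left(-6\right) \left(-1133\right)} = - \frac{867716}{5 \left(-75\right) \left(-6\right) \left(-1133\right)} = - \frac{867716}{\left(-375\right) \left(-6\right) \left(-1133\right)} = - \frac{867716}{2250 \left(-1133\right)} = - \frac{867716}{-2549250} = \left(-867716\right) \left(- \frac{1}{2549250}\right) = \frac{433858}{1274625}$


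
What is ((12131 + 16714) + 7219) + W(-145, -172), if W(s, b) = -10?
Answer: 36054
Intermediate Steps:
((12131 + 16714) + 7219) + W(-145, -172) = ((12131 + 16714) + 7219) - 10 = (28845 + 7219) - 10 = 36064 - 10 = 36054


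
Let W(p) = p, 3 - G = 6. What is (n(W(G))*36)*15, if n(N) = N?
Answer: -1620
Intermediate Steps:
G = -3 (G = 3 - 1*6 = 3 - 6 = -3)
(n(W(G))*36)*15 = -3*36*15 = -108*15 = -1620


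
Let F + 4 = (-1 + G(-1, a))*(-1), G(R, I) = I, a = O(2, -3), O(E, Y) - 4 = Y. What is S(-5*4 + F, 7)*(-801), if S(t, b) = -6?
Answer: 4806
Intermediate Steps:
O(E, Y) = 4 + Y
a = 1 (a = 4 - 3 = 1)
F = -4 (F = -4 + (-1 + 1)*(-1) = -4 + 0*(-1) = -4 + 0 = -4)
S(-5*4 + F, 7)*(-801) = -6*(-801) = 4806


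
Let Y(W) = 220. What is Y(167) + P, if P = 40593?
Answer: 40813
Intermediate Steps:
Y(167) + P = 220 + 40593 = 40813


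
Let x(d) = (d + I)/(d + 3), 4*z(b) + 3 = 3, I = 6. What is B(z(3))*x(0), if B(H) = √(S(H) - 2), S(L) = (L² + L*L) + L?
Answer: 2*I*√2 ≈ 2.8284*I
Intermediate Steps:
S(L) = L + 2*L² (S(L) = (L² + L²) + L = 2*L² + L = L + 2*L²)
z(b) = 0 (z(b) = -¾ + (¼)*3 = -¾ + ¾ = 0)
B(H) = √(-2 + H*(1 + 2*H)) (B(H) = √(H*(1 + 2*H) - 2) = √(-2 + H*(1 + 2*H)))
x(d) = (6 + d)/(3 + d) (x(d) = (d + 6)/(d + 3) = (6 + d)/(3 + d))
B(z(3))*x(0) = √(-2 + 0*(1 + 2*0))*((6 + 0)/(3 + 0)) = √(-2 + 0*(1 + 0))*(6/3) = √(-2 + 0*1)*((⅓)*6) = √(-2 + 0)*2 = √(-2)*2 = (I*√2)*2 = 2*I*√2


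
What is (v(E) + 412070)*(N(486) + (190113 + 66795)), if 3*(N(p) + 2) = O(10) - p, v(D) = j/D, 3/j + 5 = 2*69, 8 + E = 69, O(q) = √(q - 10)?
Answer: 858327005919272/8113 ≈ 1.0580e+11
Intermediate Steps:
O(q) = √(-10 + q)
E = 61 (E = -8 + 69 = 61)
j = 3/133 (j = 3/(-5 + 2*69) = 3/(-5 + 138) = 3/133 ≈ 0.022556)
v(D) = 3/(133*D)
N(p) = -2 - p/3 (N(p) = -2 + (√(-10 + 10) - p)/3 = -2 + (√0 - p)/3 = -2 + (0 - p)/3 = -2 + (-p)/3 = -2 - p/3)
(v(E) + 412070)*(N(486) + (190113 + 66795)) = ((3/133)/61 + 412070)*((-2 - ⅓*486) + (190113 + 66795)) = ((3/133)*(1/61) + 412070)*((-2 - 162) + 256908) = (3/8113 + 412070)*(-164 + 256908) = (3343123913/8113)*256744 = 858327005919272/8113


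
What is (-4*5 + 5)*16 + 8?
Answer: -232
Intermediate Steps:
(-4*5 + 5)*16 + 8 = (-20 + 5)*16 + 8 = -15*16 + 8 = -240 + 8 = -232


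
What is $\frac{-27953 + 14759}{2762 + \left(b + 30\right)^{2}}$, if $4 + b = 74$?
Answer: $- \frac{733}{709} \approx -1.0338$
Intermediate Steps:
$b = 70$ ($b = -4 + 74 = 70$)
$\frac{-27953 + 14759}{2762 + \left(b + 30\right)^{2}} = \frac{-27953 + 14759}{2762 + \left(70 + 30\right)^{2}} = - \frac{13194}{2762 + 100^{2}} = - \frac{13194}{2762 + 10000} = - \frac{13194}{12762} = \left(-13194\right) \frac{1}{12762} = - \frac{733}{709}$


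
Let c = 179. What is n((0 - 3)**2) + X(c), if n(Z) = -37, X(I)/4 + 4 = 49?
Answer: 143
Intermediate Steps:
X(I) = 180 (X(I) = -16 + 4*49 = -16 + 196 = 180)
n((0 - 3)**2) + X(c) = -37 + 180 = 143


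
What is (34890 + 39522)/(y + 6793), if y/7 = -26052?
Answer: -74412/175571 ≈ -0.42383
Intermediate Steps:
y = -182364 (y = 7*(-26052) = -182364)
(34890 + 39522)/(y + 6793) = (34890 + 39522)/(-182364 + 6793) = 74412/(-175571) = 74412*(-1/175571) = -74412/175571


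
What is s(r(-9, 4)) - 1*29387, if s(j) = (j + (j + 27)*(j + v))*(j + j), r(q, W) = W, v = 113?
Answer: -339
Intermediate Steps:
s(j) = 2*j*(j + (27 + j)*(113 + j)) (s(j) = (j + (j + 27)*(j + 113))*(j + j) = (j + (27 + j)*(113 + j))*(2*j) = 2*j*(j + (27 + j)*(113 + j)))
s(r(-9, 4)) - 1*29387 = 2*4*(3051 + 4² + 141*4) - 1*29387 = 2*4*(3051 + 16 + 564) - 29387 = 2*4*3631 - 29387 = 29048 - 29387 = -339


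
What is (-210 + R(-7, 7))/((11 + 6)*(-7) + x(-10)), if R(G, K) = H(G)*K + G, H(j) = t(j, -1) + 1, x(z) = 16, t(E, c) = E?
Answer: 259/103 ≈ 2.5146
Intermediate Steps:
H(j) = 1 + j (H(j) = j + 1 = 1 + j)
R(G, K) = G + K*(1 + G) (R(G, K) = (1 + G)*K + G = K*(1 + G) + G = G + K*(1 + G))
(-210 + R(-7, 7))/((11 + 6)*(-7) + x(-10)) = (-210 + (-7 + 7*(1 - 7)))/((11 + 6)*(-7) + 16) = (-210 + (-7 + 7*(-6)))/(17*(-7) + 16) = (-210 + (-7 - 42))/(-119 + 16) = (-210 - 49)/(-103) = -259*(-1/103) = 259/103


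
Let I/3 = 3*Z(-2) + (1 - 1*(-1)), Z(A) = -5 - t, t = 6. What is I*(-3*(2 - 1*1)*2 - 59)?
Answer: 6045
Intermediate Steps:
Z(A) = -11 (Z(A) = -5 - 1*6 = -5 - 6 = -11)
I = -93 (I = 3*(3*(-11) + (1 - 1*(-1))) = 3*(-33 + (1 + 1)) = 3*(-33 + 2) = 3*(-31) = -93)
I*(-3*(2 - 1*1)*2 - 59) = -93*(-3*(2 - 1*1)*2 - 59) = -93*(-3*(2 - 1)*2 - 59) = -93*(-3*1*2 - 59) = -93*(-3*2 - 59) = -93*(-6 - 59) = -93*(-65) = 6045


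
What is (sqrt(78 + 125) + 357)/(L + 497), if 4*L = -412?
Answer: 357/394 + sqrt(203)/394 ≈ 0.94225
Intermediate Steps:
L = -103 (L = (1/4)*(-412) = -103)
(sqrt(78 + 125) + 357)/(L + 497) = (sqrt(78 + 125) + 357)/(-103 + 497) = (sqrt(203) + 357)/394 = (357 + sqrt(203))*(1/394) = 357/394 + sqrt(203)/394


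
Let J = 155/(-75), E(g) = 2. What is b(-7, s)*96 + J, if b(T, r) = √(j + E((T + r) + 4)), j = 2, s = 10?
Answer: 2849/15 ≈ 189.93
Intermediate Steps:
b(T, r) = 2 (b(T, r) = √(2 + 2) = √4 = 2)
J = -31/15 (J = 155*(-1/75) = -31/15 ≈ -2.0667)
b(-7, s)*96 + J = 2*96 - 31/15 = 192 - 31/15 = 2849/15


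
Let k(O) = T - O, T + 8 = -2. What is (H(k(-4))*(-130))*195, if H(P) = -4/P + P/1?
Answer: 135200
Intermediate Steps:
T = -10 (T = -8 - 2 = -10)
k(O) = -10 - O
H(P) = P - 4/P (H(P) = -4/P + P*1 = -4/P + P = P - 4/P)
(H(k(-4))*(-130))*195 = (((-10 - 1*(-4)) - 4/(-10 - 1*(-4)))*(-130))*195 = (((-10 + 4) - 4/(-10 + 4))*(-130))*195 = ((-6 - 4/(-6))*(-130))*195 = ((-6 - 4*(-1/6))*(-130))*195 = ((-6 + 2/3)*(-130))*195 = -16/3*(-130)*195 = (2080/3)*195 = 135200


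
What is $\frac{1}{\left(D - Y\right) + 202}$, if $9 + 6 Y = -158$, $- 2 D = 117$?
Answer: $\frac{3}{514} \approx 0.0058366$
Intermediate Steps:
$D = - \frac{117}{2}$ ($D = \left(- \frac{1}{2}\right) 117 = - \frac{117}{2} \approx -58.5$)
$Y = - \frac{167}{6}$ ($Y = - \frac{3}{2} + \frac{1}{6} \left(-158\right) = - \frac{3}{2} - \frac{79}{3} = - \frac{167}{6} \approx -27.833$)
$\frac{1}{\left(D - Y\right) + 202} = \frac{1}{\left(- \frac{117}{2} - - \frac{167}{6}\right) + 202} = \frac{1}{\left(- \frac{117}{2} + \frac{167}{6}\right) + 202} = \frac{1}{- \frac{92}{3} + 202} = \frac{1}{\frac{514}{3}} = \frac{3}{514}$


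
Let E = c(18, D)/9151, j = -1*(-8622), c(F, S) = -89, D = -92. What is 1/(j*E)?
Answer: -9151/767358 ≈ -0.011925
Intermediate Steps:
j = 8622
E = -89/9151 ≈ -0.0097257
1/(j*E) = 1/(8622*(-89/9151)) = (1/8622)*(-9151/89) = -9151/767358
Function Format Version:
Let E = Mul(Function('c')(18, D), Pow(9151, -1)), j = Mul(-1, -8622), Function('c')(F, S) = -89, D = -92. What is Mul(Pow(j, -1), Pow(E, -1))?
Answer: Rational(-9151, 767358) ≈ -0.011925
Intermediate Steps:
j = 8622
E = Rational(-89, 9151) (E = Mul(-89, Pow(9151, -1)) = Mul(-89, Rational(1, 9151)) = Rational(-89, 9151) ≈ -0.0097257)
Mul(Pow(j, -1), Pow(E, -1)) = Mul(Pow(8622, -1), Pow(Rational(-89, 9151), -1)) = Mul(Rational(1, 8622), Rational(-9151, 89)) = Rational(-9151, 767358)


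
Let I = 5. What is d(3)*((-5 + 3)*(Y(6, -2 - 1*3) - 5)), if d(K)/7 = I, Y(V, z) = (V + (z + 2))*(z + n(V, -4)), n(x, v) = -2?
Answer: 1820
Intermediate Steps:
Y(V, z) = (-2 + z)*(2 + V + z) (Y(V, z) = (V + (z + 2))*(z - 2) = (V + (2 + z))*(-2 + z) = (2 + V + z)*(-2 + z) = (-2 + z)*(2 + V + z))
d(K) = 35 (d(K) = 7*5 = 35)
d(3)*((-5 + 3)*(Y(6, -2 - 1*3) - 5)) = 35*((-5 + 3)*((-4 + (-2 - 1*3)**2 - 2*6 + 6*(-2 - 1*3)) - 5)) = 35*(-2*((-4 + (-2 - 3)**2 - 12 + 6*(-2 - 3)) - 5)) = 35*(-2*((-4 + (-5)**2 - 12 + 6*(-5)) - 5)) = 35*(-2*((-4 + 25 - 12 - 30) - 5)) = 35*(-2*(-21 - 5)) = 35*(-2*(-26)) = 35*52 = 1820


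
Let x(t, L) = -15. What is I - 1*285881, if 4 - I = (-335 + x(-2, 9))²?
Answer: -408377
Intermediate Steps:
I = -122496 (I = 4 - (-335 - 15)² = 4 - 1*(-350)² = 4 - 1*122500 = 4 - 122500 = -122496)
I - 1*285881 = -122496 - 1*285881 = -122496 - 285881 = -408377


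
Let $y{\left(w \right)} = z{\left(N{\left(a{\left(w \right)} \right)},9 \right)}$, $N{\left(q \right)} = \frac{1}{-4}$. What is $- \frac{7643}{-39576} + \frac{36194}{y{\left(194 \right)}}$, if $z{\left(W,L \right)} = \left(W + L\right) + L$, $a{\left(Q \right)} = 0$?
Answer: $\frac{5730197629}{2809896} \approx 2039.3$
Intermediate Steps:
$N{\left(q \right)} = - \frac{1}{4}$
$z{\left(W,L \right)} = W + 2 L$ ($z{\left(W,L \right)} = \left(L + W\right) + L = W + 2 L$)
$y{\left(w \right)} = \frac{71}{4}$ ($y{\left(w \right)} = - \frac{1}{4} + 2 \cdot 9 = - \frac{1}{4} + 18 = \frac{71}{4}$)
$- \frac{7643}{-39576} + \frac{36194}{y{\left(194 \right)}} = - \frac{7643}{-39576} + \frac{36194}{\frac{71}{4}} = \left(-7643\right) \left(- \frac{1}{39576}\right) + 36194 \cdot \frac{4}{71} = \frac{7643}{39576} + \frac{144776}{71} = \frac{5730197629}{2809896}$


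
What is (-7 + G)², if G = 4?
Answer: 9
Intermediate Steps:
(-7 + G)² = (-7 + 4)² = (-3)² = 9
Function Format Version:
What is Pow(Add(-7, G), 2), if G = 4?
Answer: 9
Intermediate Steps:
Pow(Add(-7, G), 2) = Pow(Add(-7, 4), 2) = Pow(-3, 2) = 9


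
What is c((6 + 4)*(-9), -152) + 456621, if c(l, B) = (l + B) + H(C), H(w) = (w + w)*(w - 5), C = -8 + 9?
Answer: 456371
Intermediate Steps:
C = 1
H(w) = 2*w*(-5 + w) (H(w) = (2*w)*(-5 + w) = 2*w*(-5 + w))
c(l, B) = -8 + B + l (c(l, B) = (l + B) + 2*1*(-5 + 1) = (B + l) + 2*1*(-4) = (B + l) - 8 = -8 + B + l)
c((6 + 4)*(-9), -152) + 456621 = (-8 - 152 + (6 + 4)*(-9)) + 456621 = (-8 - 152 + 10*(-9)) + 456621 = (-8 - 152 - 90) + 456621 = -250 + 456621 = 456371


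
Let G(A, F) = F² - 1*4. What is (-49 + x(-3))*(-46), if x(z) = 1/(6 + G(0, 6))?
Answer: 42803/19 ≈ 2252.8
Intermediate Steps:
G(A, F) = -4 + F² (G(A, F) = F² - 4 = -4 + F²)
x(z) = 1/38 (x(z) = 1/(6 + (-4 + 6²)) = 1/(6 + (-4 + 36)) = 1/(6 + 32) = 1/38)
(-49 + x(-3))*(-46) = (-49 + 1/38)*(-46) = -1861/38*(-46) = 42803/19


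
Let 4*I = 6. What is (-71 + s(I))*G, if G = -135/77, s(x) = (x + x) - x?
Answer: 18765/154 ≈ 121.85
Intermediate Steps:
I = 3/2 (I = (¼)*6 = 3/2 ≈ 1.5000)
s(x) = x (s(x) = 2*x - x = x)
G = -135/77 ≈ -1.7532
(-71 + s(I))*G = (-71 + 3/2)*(-135/77) = -139/2*(-135/77) = 18765/154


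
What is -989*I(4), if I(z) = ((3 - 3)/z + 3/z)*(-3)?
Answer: 8901/4 ≈ 2225.3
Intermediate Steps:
I(z) = -9/z (I(z) = (0/z + 3/z)*(-3) = (0 + 3/z)*(-3) = (3/z)*(-3) = -9/z)
-989*I(4) = -(-8901)/4 = -989*(-9/4) = 8901/4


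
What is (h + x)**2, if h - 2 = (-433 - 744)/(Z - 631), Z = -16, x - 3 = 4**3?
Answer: 2099472400/418609 ≈ 5015.4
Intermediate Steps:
x = 67 (x = 3 + 4**3 = 3 + 64 = 67)
h = 2471/647 (h = 2 + (-433 - 744)/(-16 - 631) = 2 - 1177/(-647) = 2 - 1177*(-1/647) = 2 + 1177/647 = 2471/647 ≈ 3.8192)
(h + x)**2 = (2471/647 + 67)**2 = (45820/647)**2 = 2099472400/418609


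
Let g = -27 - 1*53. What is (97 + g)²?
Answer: 289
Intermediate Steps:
g = -80 (g = -27 - 53 = -80)
(97 + g)² = (97 - 80)² = 17² = 289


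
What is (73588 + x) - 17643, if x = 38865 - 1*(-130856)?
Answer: 225666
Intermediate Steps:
x = 169721 (x = 38865 + 130856 = 169721)
(73588 + x) - 17643 = (73588 + 169721) - 17643 = 243309 - 17643 = 225666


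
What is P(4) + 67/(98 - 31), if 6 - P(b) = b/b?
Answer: 6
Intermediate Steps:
P(b) = 5 (P(b) = 6 - b/b = 6 - 1*1 = 6 - 1 = 5)
P(4) + 67/(98 - 31) = 5 + 67/(98 - 31) = 5 + 67/67 = 5 + 67*(1/67) = 5 + 1 = 6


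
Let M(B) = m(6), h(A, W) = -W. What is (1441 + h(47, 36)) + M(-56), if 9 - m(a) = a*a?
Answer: 1378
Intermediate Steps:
m(a) = 9 - a² (m(a) = 9 - a*a = 9 - a²)
M(B) = -27 (M(B) = 9 - 1*6² = 9 - 1*36 = 9 - 36 = -27)
(1441 + h(47, 36)) + M(-56) = (1441 - 1*36) - 27 = (1441 - 36) - 27 = 1405 - 27 = 1378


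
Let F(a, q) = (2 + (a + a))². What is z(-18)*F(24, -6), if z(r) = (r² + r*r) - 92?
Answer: 1390000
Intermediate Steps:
z(r) = -92 + 2*r² (z(r) = (r² + r²) - 92 = 2*r² - 92 = -92 + 2*r²)
F(a, q) = (2 + 2*a)²
z(-18)*F(24, -6) = (-92 + 2*(-18)²)*(4*(1 + 24)²) = (-92 + 2*324)*(4*25²) = (-92 + 648)*(4*625) = 556*2500 = 1390000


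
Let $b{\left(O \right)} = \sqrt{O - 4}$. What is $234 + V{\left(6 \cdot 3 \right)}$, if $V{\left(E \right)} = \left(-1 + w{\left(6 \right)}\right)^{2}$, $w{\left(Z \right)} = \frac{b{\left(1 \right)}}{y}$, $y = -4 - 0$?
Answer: $\frac{3757}{16} + \frac{i \sqrt{3}}{2} \approx 234.81 + 0.86602 i$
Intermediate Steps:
$y = -4$ ($y = -4 + 0 = -4$)
$b{\left(O \right)} = \sqrt{-4 + O}$
$w{\left(Z \right)} = - \frac{i \sqrt{3}}{4}$ ($w{\left(Z \right)} = \frac{\sqrt{-4 + 1}}{-4} = \sqrt{-3} \left(- \frac{1}{4}\right) = i \sqrt{3} \left(- \frac{1}{4}\right) = - \frac{i \sqrt{3}}{4}$)
$V{\left(E \right)} = \left(-1 - \frac{i \sqrt{3}}{4}\right)^{2}$
$234 + V{\left(6 \cdot 3 \right)} = 234 + \frac{\left(4 + i \sqrt{3}\right)^{2}}{16}$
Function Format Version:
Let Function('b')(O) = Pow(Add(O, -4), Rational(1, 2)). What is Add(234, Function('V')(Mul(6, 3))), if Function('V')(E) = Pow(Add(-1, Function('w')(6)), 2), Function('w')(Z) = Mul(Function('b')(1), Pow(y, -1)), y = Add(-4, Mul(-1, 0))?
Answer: Add(Rational(3757, 16), Mul(Rational(1, 2), I, Pow(3, Rational(1, 2)))) ≈ Add(234.81, Mul(0.86602, I))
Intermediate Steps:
y = -4 (y = Add(-4, 0) = -4)
Function('b')(O) = Pow(Add(-4, O), Rational(1, 2))
Function('w')(Z) = Mul(Rational(-1, 4), I, Pow(3, Rational(1, 2))) (Function('w')(Z) = Mul(Pow(Add(-4, 1), Rational(1, 2)), Pow(-4, -1)) = Mul(Pow(-3, Rational(1, 2)), Rational(-1, 4)) = Mul(Mul(I, Pow(3, Rational(1, 2))), Rational(-1, 4)) = Mul(Rational(-1, 4), I, Pow(3, Rational(1, 2))))
Function('V')(E) = Pow(Add(-1, Mul(Rational(-1, 4), I, Pow(3, Rational(1, 2)))), 2)
Add(234, Function('V')(Mul(6, 3))) = Add(234, Mul(Rational(1, 16), Pow(Add(4, Mul(I, Pow(3, Rational(1, 2)))), 2)))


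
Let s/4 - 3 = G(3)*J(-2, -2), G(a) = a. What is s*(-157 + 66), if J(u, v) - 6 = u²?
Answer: -12012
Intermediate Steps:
J(u, v) = 6 + u²
s = 132 (s = 12 + 4*(3*(6 + (-2)²)) = 12 + 4*(3*(6 + 4)) = 12 + 4*(3*10) = 12 + 4*30 = 12 + 120 = 132)
s*(-157 + 66) = 132*(-157 + 66) = 132*(-91) = -12012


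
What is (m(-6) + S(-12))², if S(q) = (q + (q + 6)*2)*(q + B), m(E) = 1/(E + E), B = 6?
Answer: 2982529/144 ≈ 20712.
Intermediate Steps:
m(E) = 1/(2*E)
S(q) = (6 + q)*(12 + 3*q) (S(q) = (q + (q + 6)*2)*(q + 6) = (q + (6 + q)*2)*(6 + q) = (q + (12 + 2*q))*(6 + q) = (12 + 3*q)*(6 + q) = (6 + q)*(12 + 3*q))
(m(-6) + S(-12))² = ((½)/(-6) + (72 + 3*(-12)² + 30*(-12)))² = ((½)*(-⅙) + (72 + 3*144 - 360))² = (-1/12 + (72 + 432 - 360))² = (-1/12 + 144)² = (1727/12)² = 2982529/144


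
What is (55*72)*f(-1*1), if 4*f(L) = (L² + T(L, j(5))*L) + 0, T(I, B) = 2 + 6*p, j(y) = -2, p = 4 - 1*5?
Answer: 4950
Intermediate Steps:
p = -1 (p = 4 - 5 = -1)
T(I, B) = -4 (T(I, B) = 2 + 6*(-1) = 2 - 6 = -4)
f(L) = -L + L²/4 (f(L) = ((L² - 4*L) + 0)/4 = (L² - 4*L)/4 = -L + L²/4)
(55*72)*f(-1*1) = (55*72)*((-1*1)*(-4 - 1*1)/4) = 3960*((¼)*(-1)*(-4 - 1)) = 3960*((¼)*(-1)*(-5)) = 3960*(5/4) = 4950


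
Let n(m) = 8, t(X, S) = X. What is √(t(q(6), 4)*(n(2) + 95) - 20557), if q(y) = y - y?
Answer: I*√20557 ≈ 143.38*I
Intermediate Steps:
q(y) = 0
√(t(q(6), 4)*(n(2) + 95) - 20557) = √(0*(8 + 95) - 20557) = √(0*103 - 20557) = √(0 - 20557) = √(-20557) = I*√20557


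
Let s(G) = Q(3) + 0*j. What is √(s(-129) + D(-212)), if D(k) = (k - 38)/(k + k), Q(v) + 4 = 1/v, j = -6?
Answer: I*√311163/318 ≈ 1.7542*I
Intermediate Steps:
Q(v) = -4 + 1/v
s(G) = -11/3 (s(G) = (-4 + 1/3) + 0*(-6) = (-4 + ⅓) + 0 = -11/3 + 0 = -11/3)
D(k) = (-38 + k)/(2*k) (D(k) = (-38 + k)/((2*k)) = (-38 + k)*(1/(2*k)) = (-38 + k)/(2*k))
√(s(-129) + D(-212)) = √(-11/3 + (½)*(-38 - 212)/(-212)) = √(-11/3 + (½)*(-1/212)*(-250)) = √(-11/3 + 125/212) = √(-1957/636) = I*√311163/318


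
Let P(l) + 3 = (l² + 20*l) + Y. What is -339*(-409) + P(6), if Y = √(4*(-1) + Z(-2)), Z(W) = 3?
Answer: 138804 + I ≈ 1.388e+5 + 1.0*I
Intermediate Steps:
Y = I (Y = √(4*(-1) + 3) = √(-4 + 3) = √(-1) = I ≈ 1.0*I)
P(l) = -3 + I + l² + 20*l (P(l) = -3 + ((l² + 20*l) + I) = -3 + (I + l² + 20*l) = -3 + I + l² + 20*l)
-339*(-409) + P(6) = -339*(-409) + (-3 + I + 6² + 20*6) = 138651 + (-3 + I + 36 + 120) = 138651 + (153 + I) = 138804 + I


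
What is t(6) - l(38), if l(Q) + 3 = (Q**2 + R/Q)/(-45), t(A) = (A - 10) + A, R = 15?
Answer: 63437/1710 ≈ 37.098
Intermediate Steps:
t(A) = -10 + 2*A (t(A) = (-10 + A) + A = -10 + 2*A)
l(Q) = -3 - 1/(3*Q) - Q**2/45 (l(Q) = -3 + (Q**2 + 15/Q)/(-45) = -3 + (Q**2 + 15/Q)*(-1/45) = -3 + (-1/(3*Q) - Q**2/45) = -3 - 1/(3*Q) - Q**2/45)
t(6) - l(38) = (-10 + 2*6) - (-15 - 1*38*(135 + 38**2))/(45*38) = (-10 + 12) - (-15 - 1*38*(135 + 1444))/(45*38) = 2 - (-15 - 1*38*1579)/(45*38) = 2 - (-15 - 60002)/(45*38) = 2 - (-60017)/(45*38) = 2 - 1*(-60017/1710) = 2 + 60017/1710 = 63437/1710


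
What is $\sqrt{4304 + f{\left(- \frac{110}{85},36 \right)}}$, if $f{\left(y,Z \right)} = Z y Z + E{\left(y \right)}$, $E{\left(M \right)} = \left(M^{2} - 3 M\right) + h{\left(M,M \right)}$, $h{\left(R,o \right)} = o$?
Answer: $\frac{872}{17} \approx 51.294$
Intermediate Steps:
$E{\left(M \right)} = M^{2} - 2 M$ ($E{\left(M \right)} = \left(M^{2} - 3 M\right) + M = M^{2} - 2 M$)
$f{\left(y,Z \right)} = y Z^{2} + y \left(-2 + y\right)$ ($f{\left(y,Z \right)} = Z y Z + y \left(-2 + y\right) = y Z^{2} + y \left(-2 + y\right)$)
$\sqrt{4304 + f{\left(- \frac{110}{85},36 \right)}} = \sqrt{4304 + - \frac{110}{85} \left(-2 - \frac{110}{85} + 36^{2}\right)} = \sqrt{4304 + \left(-110\right) \frac{1}{85} \left(-2 - \frac{22}{17} + 1296\right)} = \sqrt{4304 - \frac{22 \left(-2 - \frac{22}{17} + 1296\right)}{17}} = \sqrt{4304 - \frac{483472}{289}} = \sqrt{\frac{760384}{289}} = \frac{872}{17}$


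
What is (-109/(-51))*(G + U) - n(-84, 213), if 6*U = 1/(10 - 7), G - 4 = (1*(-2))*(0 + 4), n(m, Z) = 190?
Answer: -182159/918 ≈ -198.43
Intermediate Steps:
G = -4 (G = 4 + (1*(-2))*(0 + 4) = 4 - 2*4 = 4 - 8 = -4)
U = 1/18 (U = 1/(6*(10 - 7)) = (⅙)/3 = (⅙)*(⅓) = 1/18 ≈ 0.055556)
(-109/(-51))*(G + U) - n(-84, 213) = (-109/(-51))*(-4 + 1/18) - 1*190 = -109*(-1/51)*(-71/18) - 190 = (109/51)*(-71/18) - 190 = -7739/918 - 190 = -182159/918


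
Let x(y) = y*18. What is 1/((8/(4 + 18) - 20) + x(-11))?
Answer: -11/2394 ≈ -0.0045948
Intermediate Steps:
x(y) = 18*y
1/((8/(4 + 18) - 20) + x(-11)) = 1/((8/(4 + 18) - 20) + 18*(-11)) = 1/((8/22 - 20) - 198) = 1/((8*(1/22) - 20) - 198) = 1/((4/11 - 20) - 198) = 1/(-216/11 - 198) = 1/(-2394/11) = -11/2394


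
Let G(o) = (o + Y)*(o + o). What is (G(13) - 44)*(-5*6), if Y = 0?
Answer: -8820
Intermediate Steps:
G(o) = 2*o**2 (G(o) = (o + 0)*(o + o) = o*(2*o) = 2*o**2)
(G(13) - 44)*(-5*6) = (2*13**2 - 44)*(-5*6) = (2*169 - 44)*(-30) = (338 - 44)*(-30) = 294*(-30) = -8820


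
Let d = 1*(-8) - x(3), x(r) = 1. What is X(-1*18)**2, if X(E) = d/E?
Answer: 1/4 ≈ 0.25000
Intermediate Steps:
d = -9 (d = 1*(-8) - 1*1 = -8 - 1 = -9)
X(E) = -9/E
X(-1*18)**2 = (-9/((-1*18)))**2 = (-9/(-18))**2 = (-9*(-1/18))**2 = (1/2)**2 = 1/4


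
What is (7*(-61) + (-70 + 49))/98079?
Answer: -448/98079 ≈ -0.0045677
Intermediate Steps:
(7*(-61) + (-70 + 49))/98079 = (-427 - 21)*(1/98079) = -448*1/98079 = -448/98079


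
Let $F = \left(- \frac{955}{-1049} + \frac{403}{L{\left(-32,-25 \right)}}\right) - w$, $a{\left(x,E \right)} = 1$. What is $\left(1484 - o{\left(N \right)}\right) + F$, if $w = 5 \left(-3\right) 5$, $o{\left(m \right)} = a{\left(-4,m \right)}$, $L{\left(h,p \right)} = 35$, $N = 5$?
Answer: $\frac{57658142}{36715} \approx 1570.4$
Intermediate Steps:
$o{\left(m \right)} = 1$
$w = -75$ ($w = \left(-15\right) 5 = -75$)
$F = \frac{3209797}{36715}$ ($F = \left(- \frac{955}{-1049} + \frac{403}{35}\right) - -75 = \left(\left(-955\right) \left(- \frac{1}{1049}\right) + 403 \cdot \frac{1}{35}\right) + 75 = \left(\frac{955}{1049} + \frac{403}{35}\right) + 75 = \frac{456172}{36715} + 75 = \frac{3209797}{36715} \approx 87.425$)
$\left(1484 - o{\left(N \right)}\right) + F = \left(1484 - 1\right) + \frac{3209797}{36715} = 1483 + \frac{3209797}{36715} = \frac{57658142}{36715}$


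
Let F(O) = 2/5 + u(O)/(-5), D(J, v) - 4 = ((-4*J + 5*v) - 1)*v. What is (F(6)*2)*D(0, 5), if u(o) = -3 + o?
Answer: -248/5 ≈ -49.600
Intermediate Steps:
D(J, v) = 4 + v*(-1 - 4*J + 5*v) (D(J, v) = 4 + ((-4*J + 5*v) - 1)*v = 4 + (-1 - 4*J + 5*v)*v = 4 + v*(-1 - 4*J + 5*v))
F(O) = 1 - O/5 (F(O) = 2/5 + (-3 + O)/(-5) = 2*(⅕) + (-3 + O)*(-⅕) = ⅖ + (⅗ - O/5) = 1 - O/5)
(F(6)*2)*D(0, 5) = ((1 - ⅕*6)*2)*(4 - 1*5 + 5*5² - 4*0*5) = ((1 - 6/5)*2)*(4 - 5 + 5*25 + 0) = (-⅕*2)*(4 - 5 + 125 + 0) = -⅖*124 = -248/5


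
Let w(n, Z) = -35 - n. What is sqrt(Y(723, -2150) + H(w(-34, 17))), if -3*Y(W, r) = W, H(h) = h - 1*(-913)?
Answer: sqrt(671) ≈ 25.904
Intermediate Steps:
H(h) = 913 + h (H(h) = h + 913 = 913 + h)
Y(W, r) = -W/3
sqrt(Y(723, -2150) + H(w(-34, 17))) = sqrt(-1/3*723 + (913 + (-35 - 1*(-34)))) = sqrt(-241 + (913 + (-35 + 34))) = sqrt(-241 + (913 - 1)) = sqrt(-241 + 912) = sqrt(671)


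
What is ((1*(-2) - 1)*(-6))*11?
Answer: 198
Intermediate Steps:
((1*(-2) - 1)*(-6))*11 = ((-2 - 1)*(-6))*11 = -3*(-6)*11 = 18*11 = 198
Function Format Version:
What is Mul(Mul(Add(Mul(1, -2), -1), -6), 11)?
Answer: 198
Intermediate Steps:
Mul(Mul(Add(Mul(1, -2), -1), -6), 11) = Mul(Mul(Add(-2, -1), -6), 11) = Mul(Mul(-3, -6), 11) = Mul(18, 11) = 198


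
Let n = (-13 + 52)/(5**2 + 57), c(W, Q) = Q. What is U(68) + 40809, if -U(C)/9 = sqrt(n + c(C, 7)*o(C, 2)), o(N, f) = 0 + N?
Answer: 40809 - 9*sqrt(3203822)/82 ≈ 40613.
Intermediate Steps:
o(N, f) = N
n = 39/82 (n = 39/(25 + 57) = 39/82 ≈ 0.47561)
U(C) = -9*sqrt(39/82 + 7*C)
U(68) + 40809 = -9*sqrt(3198 + 47068*68)/82 + 40809 = -9*sqrt(3198 + 3200624)/82 + 40809 = -9*sqrt(3203822)/82 + 40809 = 40809 - 9*sqrt(3203822)/82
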